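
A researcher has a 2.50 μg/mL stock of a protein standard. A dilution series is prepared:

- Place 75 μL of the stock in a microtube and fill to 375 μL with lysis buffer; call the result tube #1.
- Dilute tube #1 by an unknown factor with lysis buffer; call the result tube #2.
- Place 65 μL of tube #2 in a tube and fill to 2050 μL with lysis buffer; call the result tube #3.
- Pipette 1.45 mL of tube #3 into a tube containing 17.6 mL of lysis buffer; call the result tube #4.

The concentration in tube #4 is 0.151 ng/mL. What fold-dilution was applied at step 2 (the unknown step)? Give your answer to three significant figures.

7.99-fold

Step 1: 75 μL brought to 375 μL → factor 375/75 = 5
Step 2: unknown factor x
Step 3: 65 μL brought to 2050 μL → factor 2050/65 = 31.538
Step 4: 1.45 mL + 17.6 mL = 19.05 mL total → factor 19.05/1.45 = 13.138
Product of known-step factors = 2071.8
Overall factor = 2.50 μg/mL / (0.151 ng/mL) = 16556
x = 16556 / 2071.8 = 7.99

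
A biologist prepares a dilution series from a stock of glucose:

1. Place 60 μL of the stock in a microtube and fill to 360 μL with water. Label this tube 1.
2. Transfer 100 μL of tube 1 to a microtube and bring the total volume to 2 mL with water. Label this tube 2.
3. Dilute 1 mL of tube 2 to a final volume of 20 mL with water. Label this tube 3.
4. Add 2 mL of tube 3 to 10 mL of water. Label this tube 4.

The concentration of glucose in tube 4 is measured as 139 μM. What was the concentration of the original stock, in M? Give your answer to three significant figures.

Step 1: 60 μL brought to 360 μL → factor 360/60 = 6
Step 2: 100 μL brought to 2 mL → factor 2000/100 = 20
Step 3: 1 mL brought to 20 mL → factor 20/1 = 20
Step 4: 2 mL + 10 mL = 12 mL total → factor 12/2 = 6
Overall dilution factor = 6 × 20 × 20 × 6 = 14400
Stock = 139 μM × 14400 = 2.002 × 10^6 μM = 2.00 M

2.00 M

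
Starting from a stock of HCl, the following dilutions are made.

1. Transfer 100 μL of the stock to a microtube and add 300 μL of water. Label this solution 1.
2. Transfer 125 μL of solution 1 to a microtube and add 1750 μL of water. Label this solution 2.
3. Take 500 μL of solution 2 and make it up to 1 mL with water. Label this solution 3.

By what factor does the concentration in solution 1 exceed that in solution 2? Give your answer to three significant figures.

15.0

Step 1: 100 μL + 300 μL = 400 μL total → factor 400/100 = 4
Step 2: 125 μL + 1750 μL = 1875 μL total → factor 1875/125 = 15
Dilution factor to solution 1 = 4; to solution 2 = 60
[solution 1]/[solution 2] = (factor to solution 2)/(factor to solution 1) = 60/4 = 15.0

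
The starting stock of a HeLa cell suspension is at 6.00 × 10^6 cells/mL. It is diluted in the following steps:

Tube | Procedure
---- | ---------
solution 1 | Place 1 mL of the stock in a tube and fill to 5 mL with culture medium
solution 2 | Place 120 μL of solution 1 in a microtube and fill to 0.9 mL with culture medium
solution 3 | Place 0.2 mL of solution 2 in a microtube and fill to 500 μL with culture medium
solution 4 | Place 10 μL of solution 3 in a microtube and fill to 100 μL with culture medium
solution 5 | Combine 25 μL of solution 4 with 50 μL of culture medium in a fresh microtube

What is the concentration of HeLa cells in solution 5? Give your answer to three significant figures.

Step 1: 1 mL brought to 5 mL → factor 5/1 = 5
Step 2: 120 μL brought to 0.9 mL → factor 900/120 = 7.5
Step 3: 0.2 mL brought to 500 μL → factor 0.5/0.2 = 2.5
Step 4: 10 μL brought to 100 μL → factor 100/10 = 10
Step 5: 25 μL + 50 μL = 75 μL total → factor 75/25 = 3
Overall dilution factor = 5 × 7.5 × 2.5 × 10 × 3 = 2812.5
Final = 6.00 × 10^6 cells/mL / 2812.5 = 2.13 × 10^3 cells/mL

2.13 × 10^3 cells/mL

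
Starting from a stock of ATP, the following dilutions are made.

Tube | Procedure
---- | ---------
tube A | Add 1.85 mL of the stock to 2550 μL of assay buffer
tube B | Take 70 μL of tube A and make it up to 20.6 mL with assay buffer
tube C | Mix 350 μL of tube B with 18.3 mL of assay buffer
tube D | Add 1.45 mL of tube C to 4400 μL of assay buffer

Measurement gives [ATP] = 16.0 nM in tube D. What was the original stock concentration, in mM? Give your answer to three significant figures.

Step 1: 1.85 mL + 2550 μL = 4.4 mL total → factor 4.4/1.85 = 2.3784
Step 2: 70 μL brought to 20.6 mL → factor 20600/70 = 294.29
Step 3: 350 μL + 18.3 mL = 18650 μL total → factor 18650/350 = 53.286
Step 4: 1.45 mL + 4400 μL = 5.85 mL total → factor 5.85/1.45 = 4.0345
Overall dilution factor = 2.3784 × 294.29 × 53.286 × 4.0345 = 1.5047 × 10^5
Stock = 16.0 nM × 1.5047 × 10^5 = 2.408 × 10^6 nM = 2.41 mM

2.41 mM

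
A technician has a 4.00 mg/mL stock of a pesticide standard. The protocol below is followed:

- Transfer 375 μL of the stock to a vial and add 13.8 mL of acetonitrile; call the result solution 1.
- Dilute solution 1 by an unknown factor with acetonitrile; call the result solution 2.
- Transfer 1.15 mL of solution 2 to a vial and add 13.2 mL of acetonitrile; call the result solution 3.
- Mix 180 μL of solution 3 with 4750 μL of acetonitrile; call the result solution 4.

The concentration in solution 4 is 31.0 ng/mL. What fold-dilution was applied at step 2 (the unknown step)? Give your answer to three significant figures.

9.99-fold

Step 1: 375 μL + 13.8 mL = 14175 μL total → factor 14175/375 = 37.8
Step 2: unknown factor x
Step 3: 1.15 mL + 13.2 mL = 14.35 mL total → factor 14.35/1.15 = 12.478
Step 4: 180 μL + 4750 μL = 4930 μL total → factor 4930/180 = 27.389
Product of known-step factors = 12919
Overall factor = 4.00 mg/mL / (31.0 ng/mL) = 1.2903 × 10^5
x = 1.2903 × 10^5 / 12919 = 9.99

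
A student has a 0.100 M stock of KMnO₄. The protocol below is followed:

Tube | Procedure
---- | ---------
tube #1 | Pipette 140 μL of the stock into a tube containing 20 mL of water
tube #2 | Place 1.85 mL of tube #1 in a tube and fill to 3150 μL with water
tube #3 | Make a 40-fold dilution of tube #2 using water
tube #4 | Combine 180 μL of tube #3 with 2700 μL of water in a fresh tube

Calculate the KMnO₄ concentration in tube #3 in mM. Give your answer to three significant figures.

Step 1: 140 μL + 20 mL = 20140 μL total → factor 20140/140 = 143.86
Step 2: 1.85 mL brought to 3150 μL → factor 3.15/1.85 = 1.7027
Step 3: 40-fold → factor 40
Dilution factor through tube #3 = 143.86 × 1.7027 × 40 = 9797.8
[tube #3] = 0.100 M / 9797.8 = 1.021 × 10^-5 M = 0.0102 mM

0.0102 mM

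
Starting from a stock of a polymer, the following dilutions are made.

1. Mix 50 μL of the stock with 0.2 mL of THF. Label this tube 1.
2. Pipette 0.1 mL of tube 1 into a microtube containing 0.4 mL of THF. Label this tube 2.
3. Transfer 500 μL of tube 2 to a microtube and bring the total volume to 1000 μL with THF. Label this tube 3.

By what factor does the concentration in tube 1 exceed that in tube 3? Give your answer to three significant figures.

10.0

Step 1: 50 μL + 0.2 mL = 250 μL total → factor 250/50 = 5
Step 2: 0.1 mL + 0.4 mL = 0.5 mL total → factor 0.5/0.1 = 5
Step 3: 500 μL brought to 1000 μL → factor 1000/500 = 2
Dilution factor to tube 1 = 5; to tube 3 = 50
[tube 1]/[tube 3] = (factor to tube 3)/(factor to tube 1) = 50/5 = 10.0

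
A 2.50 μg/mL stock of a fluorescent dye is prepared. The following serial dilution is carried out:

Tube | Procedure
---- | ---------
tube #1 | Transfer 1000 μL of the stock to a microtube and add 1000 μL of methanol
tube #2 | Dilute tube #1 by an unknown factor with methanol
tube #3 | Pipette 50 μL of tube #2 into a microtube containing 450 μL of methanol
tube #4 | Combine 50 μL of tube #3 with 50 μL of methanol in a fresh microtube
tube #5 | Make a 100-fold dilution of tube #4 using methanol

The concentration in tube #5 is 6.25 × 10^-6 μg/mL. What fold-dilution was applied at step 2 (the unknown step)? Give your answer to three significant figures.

100-fold

Step 1: 1000 μL + 1000 μL = 2000 μL total → factor 2000/1000 = 2
Step 2: unknown factor x
Step 3: 50 μL + 450 μL = 500 μL total → factor 500/50 = 10
Step 4: 50 μL + 50 μL = 100 μL total → factor 100/50 = 2
Step 5: 100-fold → factor 100
Product of known-step factors = 4000
Overall factor = 2.50 μg/mL / (6.25 × 10^-6 μg/mL) = 4 × 10^5
x = 4 × 10^5 / 4000 = 100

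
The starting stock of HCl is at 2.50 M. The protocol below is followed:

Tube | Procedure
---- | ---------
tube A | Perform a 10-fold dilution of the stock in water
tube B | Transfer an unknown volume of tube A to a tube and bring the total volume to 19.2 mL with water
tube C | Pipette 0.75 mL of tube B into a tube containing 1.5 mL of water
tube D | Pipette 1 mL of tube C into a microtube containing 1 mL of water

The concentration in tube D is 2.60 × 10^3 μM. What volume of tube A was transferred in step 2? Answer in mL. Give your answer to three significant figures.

Step 1: 10-fold → factor 10
Step 2: v brought to 19.2 mL → factor = 19.2 mL/v
Step 3: 0.75 mL + 1.5 mL = 2.25 mL total → factor 2.25/0.75 = 3
Step 4: 1 mL + 1 mL = 2 mL total → factor 2/1 = 2
Product of known-step factors = 60
Overall factor = 2.50 M / (2.60 × 10^3 μM) = 961.54
Step-2 factor = 961.54 / 60 = 16.026
v = 19.2 mL / 16.026 = 1.20 mL

1.20 mL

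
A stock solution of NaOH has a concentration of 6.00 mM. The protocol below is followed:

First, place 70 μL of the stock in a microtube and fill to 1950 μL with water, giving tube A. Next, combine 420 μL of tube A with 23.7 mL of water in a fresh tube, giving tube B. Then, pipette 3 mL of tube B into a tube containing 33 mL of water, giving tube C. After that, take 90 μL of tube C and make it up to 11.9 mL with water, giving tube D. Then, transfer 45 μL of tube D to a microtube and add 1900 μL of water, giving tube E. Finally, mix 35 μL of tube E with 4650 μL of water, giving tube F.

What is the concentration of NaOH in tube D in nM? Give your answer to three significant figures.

Step 1: 70 μL brought to 1950 μL → factor 1950/70 = 27.857
Step 2: 420 μL + 23.7 mL = 24120 μL total → factor 24120/420 = 57.429
Step 3: 3 mL + 33 mL = 36 mL total → factor 36/3 = 12
Step 4: 90 μL brought to 11.9 mL → factor 11900/90 = 132.22
Dilution factor through tube D = 27.857 × 57.429 × 12 × 132.22 = 2.5383 × 10^6
[tube D] = 6.00 mM / 2.5383 × 10^6 = 2.364 × 10^-6 mM = 2.36 nM

2.36 nM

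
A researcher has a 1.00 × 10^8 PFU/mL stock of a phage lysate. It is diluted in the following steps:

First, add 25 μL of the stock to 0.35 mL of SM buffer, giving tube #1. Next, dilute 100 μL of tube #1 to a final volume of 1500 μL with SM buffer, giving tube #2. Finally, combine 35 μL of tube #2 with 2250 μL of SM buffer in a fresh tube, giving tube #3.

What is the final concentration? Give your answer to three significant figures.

Step 1: 25 μL + 0.35 mL = 375 μL total → factor 375/25 = 15
Step 2: 100 μL brought to 1500 μL → factor 1500/100 = 15
Step 3: 35 μL + 2250 μL = 2285 μL total → factor 2285/35 = 65.286
Overall dilution factor = 15 × 15 × 65.286 = 14689
Final = 1.00 × 10^8 PFU/mL / 14689 = 6.81 × 10^3 PFU/mL

6.81 × 10^3 PFU/mL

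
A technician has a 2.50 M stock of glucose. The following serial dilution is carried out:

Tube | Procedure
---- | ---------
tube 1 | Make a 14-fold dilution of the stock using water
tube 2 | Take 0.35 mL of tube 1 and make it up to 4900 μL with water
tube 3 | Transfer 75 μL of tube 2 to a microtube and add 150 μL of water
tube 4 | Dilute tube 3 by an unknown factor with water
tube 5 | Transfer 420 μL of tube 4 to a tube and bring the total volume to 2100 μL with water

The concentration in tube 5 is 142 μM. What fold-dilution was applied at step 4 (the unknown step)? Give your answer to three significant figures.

5.99-fold

Step 1: 14-fold → factor 14
Step 2: 0.35 mL brought to 4900 μL → factor 4.9/0.35 = 14
Step 3: 75 μL + 150 μL = 225 μL total → factor 225/75 = 3
Step 4: unknown factor x
Step 5: 420 μL brought to 2100 μL → factor 2100/420 = 5
Product of known-step factors = 2940
Overall factor = 2.50 M / (142 μM) = 17606
x = 17606 / 2940 = 5.99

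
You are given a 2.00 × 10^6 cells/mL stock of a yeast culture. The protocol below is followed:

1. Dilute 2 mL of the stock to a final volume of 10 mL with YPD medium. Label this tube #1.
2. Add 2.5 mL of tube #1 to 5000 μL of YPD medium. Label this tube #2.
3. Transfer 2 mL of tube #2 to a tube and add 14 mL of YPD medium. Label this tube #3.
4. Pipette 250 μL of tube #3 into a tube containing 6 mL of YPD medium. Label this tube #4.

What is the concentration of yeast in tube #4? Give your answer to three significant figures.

667 cells/mL

Step 1: 2 mL brought to 10 mL → factor 10/2 = 5
Step 2: 2.5 mL + 5000 μL = 7.5 mL total → factor 7.5/2.5 = 3
Step 3: 2 mL + 14 mL = 16 mL total → factor 16/2 = 8
Step 4: 250 μL + 6 mL = 6250 μL total → factor 6250/250 = 25
Overall dilution factor = 5 × 3 × 8 × 25 = 3000
Final = 2.00 × 10^6 cells/mL / 3000 = 667 cells/mL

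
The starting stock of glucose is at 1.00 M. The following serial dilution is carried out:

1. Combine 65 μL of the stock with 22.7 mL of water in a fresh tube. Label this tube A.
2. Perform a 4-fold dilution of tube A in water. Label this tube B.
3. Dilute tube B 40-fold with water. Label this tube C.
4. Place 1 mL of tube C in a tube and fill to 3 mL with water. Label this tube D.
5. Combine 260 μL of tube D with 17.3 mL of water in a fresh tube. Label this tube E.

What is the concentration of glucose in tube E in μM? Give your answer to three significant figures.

Step 1: 65 μL + 22.7 mL = 22765 μL total → factor 22765/65 = 350.23
Step 2: 4-fold → factor 4
Step 3: 40-fold → factor 40
Step 4: 1 mL brought to 3 mL → factor 3/1 = 3
Step 5: 260 μL + 17.3 mL = 17560 μL total → factor 17560/260 = 67.538
Overall dilution factor = 350.23 × 4 × 40 × 3 × 67.538 = 1.1354 × 10^7
Final = 1.00 M / 1.1354 × 10^7 = 8.808 × 10^-8 M = 0.0881 μM

0.0881 μM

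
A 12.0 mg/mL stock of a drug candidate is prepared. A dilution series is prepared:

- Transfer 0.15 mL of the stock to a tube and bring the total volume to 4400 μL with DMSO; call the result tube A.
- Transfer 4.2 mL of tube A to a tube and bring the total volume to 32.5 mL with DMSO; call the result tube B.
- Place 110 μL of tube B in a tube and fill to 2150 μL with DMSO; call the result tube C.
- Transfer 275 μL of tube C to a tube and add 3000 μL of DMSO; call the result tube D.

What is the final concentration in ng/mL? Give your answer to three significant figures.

227 ng/mL

Step 1: 0.15 mL brought to 4400 μL → factor 4.4/0.15 = 29.333
Step 2: 4.2 mL brought to 32.5 mL → factor 32.5/4.2 = 7.7381
Step 3: 110 μL brought to 2150 μL → factor 2150/110 = 19.545
Step 4: 275 μL + 3000 μL = 3275 μL total → factor 3275/275 = 11.909
Overall dilution factor = 29.333 × 7.7381 × 19.545 × 11.909 = 52835
Final = 12.0 mg/mL / 52835 = 0.0002271 mg/mL = 227 ng/mL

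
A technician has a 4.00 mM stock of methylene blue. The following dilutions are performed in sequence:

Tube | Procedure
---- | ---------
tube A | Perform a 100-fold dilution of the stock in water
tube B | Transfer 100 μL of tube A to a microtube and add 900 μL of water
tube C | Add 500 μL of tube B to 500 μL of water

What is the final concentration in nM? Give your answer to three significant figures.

Step 1: 100-fold → factor 100
Step 2: 100 μL + 900 μL = 1000 μL total → factor 1000/100 = 10
Step 3: 500 μL + 500 μL = 1000 μL total → factor 1000/500 = 2
Overall dilution factor = 100 × 10 × 2 = 2000
Final = 4.00 mM / 2000 = 0.002000 mM = 2.00 × 10^3 nM

2.00 × 10^3 nM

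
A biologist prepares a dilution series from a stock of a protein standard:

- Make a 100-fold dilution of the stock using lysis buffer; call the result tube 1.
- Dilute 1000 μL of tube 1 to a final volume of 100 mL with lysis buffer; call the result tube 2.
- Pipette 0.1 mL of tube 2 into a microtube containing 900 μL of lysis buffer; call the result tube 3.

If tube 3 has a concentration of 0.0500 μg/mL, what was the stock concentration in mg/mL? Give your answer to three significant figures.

Step 1: 100-fold → factor 100
Step 2: 1000 μL brought to 100 mL → factor 1 × 10^5/1000 = 100
Step 3: 0.1 mL + 900 μL = 1 mL total → factor 1/0.1 = 10
Overall dilution factor = 100 × 100 × 10 = 1 × 10^5
Stock = 0.0500 μg/mL × 1 × 10^5 = 5000 μg/mL = 5.00 mg/mL

5.00 mg/mL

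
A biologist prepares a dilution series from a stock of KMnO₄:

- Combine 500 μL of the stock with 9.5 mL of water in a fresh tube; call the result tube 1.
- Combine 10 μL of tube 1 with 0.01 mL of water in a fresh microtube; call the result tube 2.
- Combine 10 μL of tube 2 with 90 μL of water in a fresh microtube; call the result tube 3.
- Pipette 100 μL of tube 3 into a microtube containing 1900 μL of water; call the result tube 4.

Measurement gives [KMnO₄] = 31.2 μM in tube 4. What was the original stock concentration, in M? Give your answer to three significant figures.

0.250 M

Step 1: 500 μL + 9.5 mL = 10000 μL total → factor 10000/500 = 20
Step 2: 10 μL + 0.01 mL = 20 μL total → factor 20/10 = 2
Step 3: 10 μL + 90 μL = 100 μL total → factor 100/10 = 10
Step 4: 100 μL + 1900 μL = 2000 μL total → factor 2000/100 = 20
Overall dilution factor = 20 × 2 × 10 × 20 = 8000
Stock = 31.2 μM × 8000 = 2.496 × 10^5 μM = 0.250 M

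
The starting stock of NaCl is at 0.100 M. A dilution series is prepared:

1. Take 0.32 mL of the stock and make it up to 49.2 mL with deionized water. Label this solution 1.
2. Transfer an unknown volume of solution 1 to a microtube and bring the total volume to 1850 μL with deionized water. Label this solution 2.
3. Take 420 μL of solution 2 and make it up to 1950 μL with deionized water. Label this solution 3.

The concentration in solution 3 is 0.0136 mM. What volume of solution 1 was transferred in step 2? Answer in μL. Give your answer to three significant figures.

Step 1: 0.32 mL brought to 49.2 mL → factor 49.2/0.32 = 153.75
Step 2: v brought to 1850 μL → factor = 1850 μL/v
Step 3: 420 μL brought to 1950 μL → factor 1950/420 = 4.6429
Product of known-step factors = 713.84
Overall factor = 0.100 M / (0.0136 mM) = 7352.9
Step-2 factor = 7352.9 / 713.84 = 10.301
v = 1850 μL / 10.301 = 180 μL

180 μL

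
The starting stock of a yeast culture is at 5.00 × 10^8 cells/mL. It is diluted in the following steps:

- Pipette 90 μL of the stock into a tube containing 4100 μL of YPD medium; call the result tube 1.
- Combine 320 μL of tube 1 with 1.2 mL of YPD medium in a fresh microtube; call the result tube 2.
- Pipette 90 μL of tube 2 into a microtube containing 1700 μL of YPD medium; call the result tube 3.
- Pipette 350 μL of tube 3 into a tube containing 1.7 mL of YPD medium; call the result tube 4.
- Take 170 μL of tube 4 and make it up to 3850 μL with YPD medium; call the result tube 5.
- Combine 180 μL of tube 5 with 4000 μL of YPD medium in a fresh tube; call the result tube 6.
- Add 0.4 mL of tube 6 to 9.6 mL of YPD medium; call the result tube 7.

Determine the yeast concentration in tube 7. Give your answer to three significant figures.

Step 1: 90 μL + 4100 μL = 4190 μL total → factor 4190/90 = 46.556
Step 2: 320 μL + 1.2 mL = 1520 μL total → factor 1520/320 = 4.75
Step 3: 90 μL + 1700 μL = 1790 μL total → factor 1790/90 = 19.889
Step 4: 350 μL + 1.7 mL = 2050 μL total → factor 2050/350 = 5.8571
Step 5: 170 μL brought to 3850 μL → factor 3850/170 = 22.647
Step 6: 180 μL + 4000 μL = 4180 μL total → factor 4180/180 = 23.222
Step 7: 0.4 mL + 9.6 mL = 10 mL total → factor 10/0.4 = 25
Overall dilution factor = 46.556 × 4.75 × 19.889 × 5.8571 × 22.647 × 23.222 × 25 = 3.387 × 10^8
Final = 5.00 × 10^8 cells/mL / 3.387 × 10^8 = 1.48 cells/mL

1.48 cells/mL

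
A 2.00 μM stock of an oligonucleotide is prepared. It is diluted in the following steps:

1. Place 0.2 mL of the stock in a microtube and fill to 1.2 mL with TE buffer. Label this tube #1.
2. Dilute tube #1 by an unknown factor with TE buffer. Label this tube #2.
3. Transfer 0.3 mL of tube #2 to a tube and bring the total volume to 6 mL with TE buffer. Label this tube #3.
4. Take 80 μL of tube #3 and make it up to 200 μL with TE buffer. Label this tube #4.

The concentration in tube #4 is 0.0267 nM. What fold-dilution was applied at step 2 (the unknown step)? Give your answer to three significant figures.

250-fold

Step 1: 0.2 mL brought to 1.2 mL → factor 1.2/0.2 = 6
Step 2: unknown factor x
Step 3: 0.3 mL brought to 6 mL → factor 6/0.3 = 20
Step 4: 80 μL brought to 200 μL → factor 200/80 = 2.5
Product of known-step factors = 300
Overall factor = 2.00 μM / (0.0267 nM) = 74906
x = 74906 / 300 = 250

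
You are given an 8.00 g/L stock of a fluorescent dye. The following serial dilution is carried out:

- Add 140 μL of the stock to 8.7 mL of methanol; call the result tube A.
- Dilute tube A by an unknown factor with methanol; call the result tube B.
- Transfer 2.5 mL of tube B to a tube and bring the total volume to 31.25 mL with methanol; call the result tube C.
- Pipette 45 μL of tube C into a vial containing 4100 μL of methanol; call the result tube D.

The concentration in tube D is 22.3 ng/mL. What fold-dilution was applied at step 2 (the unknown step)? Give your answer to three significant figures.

Step 1: 140 μL + 8.7 mL = 8840 μL total → factor 8840/140 = 63.143
Step 2: unknown factor x
Step 3: 2.5 mL brought to 31.25 mL → factor 31.25/2.5 = 12.5
Step 4: 45 μL + 4100 μL = 4145 μL total → factor 4145/45 = 92.111
Product of known-step factors = 72702
Overall factor = 8.00 g/L / (22.3 ng/mL) = 3.5874 × 10^5
x = 3.5874 × 10^5 / 72702 = 4.93

4.93-fold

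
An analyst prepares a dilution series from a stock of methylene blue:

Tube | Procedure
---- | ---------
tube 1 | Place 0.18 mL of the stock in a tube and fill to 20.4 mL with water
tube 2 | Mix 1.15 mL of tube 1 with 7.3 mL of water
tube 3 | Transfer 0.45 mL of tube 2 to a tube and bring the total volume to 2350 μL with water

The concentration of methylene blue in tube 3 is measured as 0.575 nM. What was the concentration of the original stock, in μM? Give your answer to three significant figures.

2.50 μM

Step 1: 0.18 mL brought to 20.4 mL → factor 20.4/0.18 = 113.33
Step 2: 1.15 mL + 7.3 mL = 8.45 mL total → factor 8.45/1.15 = 7.3478
Step 3: 0.45 mL brought to 2350 μL → factor 2.35/0.45 = 5.2222
Overall dilution factor = 113.33 × 7.3478 × 5.2222 = 4348.8
Stock = 0.575 nM × 4348.8 = 2501 nM = 2.50 μM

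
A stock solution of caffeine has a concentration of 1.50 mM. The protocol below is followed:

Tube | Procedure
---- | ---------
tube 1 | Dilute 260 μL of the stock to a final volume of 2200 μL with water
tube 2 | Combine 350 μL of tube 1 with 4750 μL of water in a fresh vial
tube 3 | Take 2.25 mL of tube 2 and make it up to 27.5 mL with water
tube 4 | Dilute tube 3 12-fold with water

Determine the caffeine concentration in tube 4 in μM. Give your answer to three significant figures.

0.0829 μM

Step 1: 260 μL brought to 2200 μL → factor 2200/260 = 8.4615
Step 2: 350 μL + 4750 μL = 5100 μL total → factor 5100/350 = 14.571
Step 3: 2.25 mL brought to 27.5 mL → factor 27.5/2.25 = 12.222
Step 4: 12-fold → factor 12
Overall dilution factor = 8.4615 × 14.571 × 12.222 × 12 = 18084
Final = 1.50 mM / 18084 = 8.295 × 10^-5 mM = 0.0829 μM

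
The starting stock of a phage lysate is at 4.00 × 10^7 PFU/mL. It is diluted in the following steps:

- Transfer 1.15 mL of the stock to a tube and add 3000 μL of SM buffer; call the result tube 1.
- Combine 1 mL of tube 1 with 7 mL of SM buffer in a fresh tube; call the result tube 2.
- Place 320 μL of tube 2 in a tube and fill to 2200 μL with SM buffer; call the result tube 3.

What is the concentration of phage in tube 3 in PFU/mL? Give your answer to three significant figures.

2.02 × 10^5 PFU/mL

Step 1: 1.15 mL + 3000 μL = 4.15 mL total → factor 4.15/1.15 = 3.6087
Step 2: 1 mL + 7 mL = 8 mL total → factor 8/1 = 8
Step 3: 320 μL brought to 2200 μL → factor 2200/320 = 6.875
Overall dilution factor = 3.6087 × 8 × 6.875 = 198.48
Final = 4.00 × 10^7 PFU/mL / 198.48 = 2.02 × 10^5 PFU/mL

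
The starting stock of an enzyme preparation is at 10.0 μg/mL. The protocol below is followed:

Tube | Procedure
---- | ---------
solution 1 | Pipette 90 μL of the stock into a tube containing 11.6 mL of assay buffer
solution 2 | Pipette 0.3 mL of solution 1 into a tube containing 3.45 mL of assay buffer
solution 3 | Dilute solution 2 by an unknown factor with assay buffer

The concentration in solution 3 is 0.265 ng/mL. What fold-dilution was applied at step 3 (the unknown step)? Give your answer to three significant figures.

23.2-fold

Step 1: 90 μL + 11.6 mL = 11690 μL total → factor 11690/90 = 129.89
Step 2: 0.3 mL + 3.45 mL = 3.75 mL total → factor 3.75/0.3 = 12.5
Step 3: unknown factor x
Product of known-step factors = 1623.6
Overall factor = 10.0 μg/mL / (0.265 ng/mL) = 37736
x = 37736 / 1623.6 = 23.2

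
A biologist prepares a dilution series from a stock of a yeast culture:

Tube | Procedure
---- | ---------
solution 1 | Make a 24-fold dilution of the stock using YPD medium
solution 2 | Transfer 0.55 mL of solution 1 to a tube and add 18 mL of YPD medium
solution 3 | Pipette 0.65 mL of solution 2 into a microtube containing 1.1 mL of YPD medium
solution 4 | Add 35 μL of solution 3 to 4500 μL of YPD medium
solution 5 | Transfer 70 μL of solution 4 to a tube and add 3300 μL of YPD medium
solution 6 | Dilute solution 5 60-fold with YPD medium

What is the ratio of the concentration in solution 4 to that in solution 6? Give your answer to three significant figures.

2.89 × 10^3

Step 1: 24-fold → factor 24
Step 2: 0.55 mL + 18 mL = 18.55 mL total → factor 18.55/0.55 = 33.727
Step 3: 0.65 mL + 1.1 mL = 1.75 mL total → factor 1.75/0.65 = 2.6923
Step 4: 35 μL + 4500 μL = 4535 μL total → factor 4535/35 = 129.57
Step 5: 70 μL + 3300 μL = 3370 μL total → factor 3370/70 = 48.143
Step 6: 60-fold → factor 60
Dilution factor to solution 4 = 2.8238 × 10^5; to solution 6 = 8.1566 × 10^8
[solution 4]/[solution 6] = (factor to solution 6)/(factor to solution 4) = 8.1566 × 10^8/2.8238 × 10^5 = 2.89 × 10^3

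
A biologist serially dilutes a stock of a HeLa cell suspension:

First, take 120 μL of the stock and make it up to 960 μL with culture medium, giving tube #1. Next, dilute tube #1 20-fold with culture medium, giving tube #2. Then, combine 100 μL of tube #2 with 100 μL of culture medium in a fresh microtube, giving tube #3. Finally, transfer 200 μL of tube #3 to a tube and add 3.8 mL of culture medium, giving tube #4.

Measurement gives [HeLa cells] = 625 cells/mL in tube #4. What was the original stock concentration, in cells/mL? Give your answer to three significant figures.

4.00 × 10^6 cells/mL

Step 1: 120 μL brought to 960 μL → factor 960/120 = 8
Step 2: 20-fold → factor 20
Step 3: 100 μL + 100 μL = 200 μL total → factor 200/100 = 2
Step 4: 200 μL + 3.8 mL = 4000 μL total → factor 4000/200 = 20
Overall dilution factor = 8 × 20 × 2 × 20 = 6400
Stock = 625 cells/mL × 6400 = 4.00 × 10^6 cells/mL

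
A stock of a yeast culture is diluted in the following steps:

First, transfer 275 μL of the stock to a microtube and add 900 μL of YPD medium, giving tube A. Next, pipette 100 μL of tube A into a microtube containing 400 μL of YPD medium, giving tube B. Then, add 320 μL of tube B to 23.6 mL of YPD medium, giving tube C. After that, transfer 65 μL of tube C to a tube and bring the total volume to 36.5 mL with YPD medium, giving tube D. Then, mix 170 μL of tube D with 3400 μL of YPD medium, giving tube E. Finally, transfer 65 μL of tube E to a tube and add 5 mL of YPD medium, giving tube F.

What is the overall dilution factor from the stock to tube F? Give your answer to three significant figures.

1.47 × 10^9

Step 1: 275 μL + 900 μL = 1175 μL total → factor 1175/275 = 4.2727
Step 2: 100 μL + 400 μL = 500 μL total → factor 500/100 = 5
Step 3: 320 μL + 23.6 mL = 23920 μL total → factor 23920/320 = 74.75
Step 4: 65 μL brought to 36.5 mL → factor 36500/65 = 561.54
Step 5: 170 μL + 3400 μL = 3570 μL total → factor 3570/170 = 21
Step 6: 65 μL + 5 mL = 5065 μL total → factor 5065/65 = 77.923
Overall dilution factor = 4.2727 × 5 × 74.75 × 561.54 × 21 × 77.923 = 1.4674 × 10^9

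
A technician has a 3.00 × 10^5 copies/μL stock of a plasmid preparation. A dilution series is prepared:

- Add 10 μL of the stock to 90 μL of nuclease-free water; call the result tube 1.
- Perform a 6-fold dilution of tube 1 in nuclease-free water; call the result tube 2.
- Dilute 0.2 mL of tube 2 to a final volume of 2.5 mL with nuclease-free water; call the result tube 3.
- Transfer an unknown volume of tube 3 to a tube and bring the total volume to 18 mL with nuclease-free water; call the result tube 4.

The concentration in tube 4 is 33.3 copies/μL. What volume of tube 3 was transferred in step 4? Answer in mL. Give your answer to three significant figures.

Step 1: 10 μL + 90 μL = 100 μL total → factor 100/10 = 10
Step 2: 6-fold → factor 6
Step 3: 0.2 mL brought to 2.5 mL → factor 2.5/0.2 = 12.5
Step 4: v brought to 18 mL → factor = 18 mL/v
Product of known-step factors = 750
Overall factor = 3.00 × 10^5 copies/μL / (33.3 copies/μL) = 9009
Step-4 factor = 9009 / 750 = 12.012
v = 18 mL / 12.012 = 1.50 mL

1.50 mL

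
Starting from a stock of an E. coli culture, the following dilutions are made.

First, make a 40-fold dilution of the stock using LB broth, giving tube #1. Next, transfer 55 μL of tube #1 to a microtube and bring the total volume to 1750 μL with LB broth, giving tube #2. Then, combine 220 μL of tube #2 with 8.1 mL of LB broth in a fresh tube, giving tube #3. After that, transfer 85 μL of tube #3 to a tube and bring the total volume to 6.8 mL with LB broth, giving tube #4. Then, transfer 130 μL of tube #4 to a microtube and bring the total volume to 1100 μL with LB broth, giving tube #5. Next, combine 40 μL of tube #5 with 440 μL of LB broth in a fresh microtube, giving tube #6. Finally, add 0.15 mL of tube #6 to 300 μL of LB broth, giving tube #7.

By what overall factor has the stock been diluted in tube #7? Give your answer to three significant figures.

1.17 × 10^9

Step 1: 40-fold → factor 40
Step 2: 55 μL brought to 1750 μL → factor 1750/55 = 31.818
Step 3: 220 μL + 8.1 mL = 8320 μL total → factor 8320/220 = 37.818
Step 4: 85 μL brought to 6.8 mL → factor 6800/85 = 80
Step 5: 130 μL brought to 1100 μL → factor 1100/130 = 8.4615
Step 6: 40 μL + 440 μL = 480 μL total → factor 480/40 = 12
Step 7: 0.15 mL + 300 μL = 0.45 mL total → factor 0.45/0.15 = 3
Overall dilution factor = 40 × 31.818 × 37.818 × 80 × 8.4615 × 12 × 3 = 1.1729 × 10^9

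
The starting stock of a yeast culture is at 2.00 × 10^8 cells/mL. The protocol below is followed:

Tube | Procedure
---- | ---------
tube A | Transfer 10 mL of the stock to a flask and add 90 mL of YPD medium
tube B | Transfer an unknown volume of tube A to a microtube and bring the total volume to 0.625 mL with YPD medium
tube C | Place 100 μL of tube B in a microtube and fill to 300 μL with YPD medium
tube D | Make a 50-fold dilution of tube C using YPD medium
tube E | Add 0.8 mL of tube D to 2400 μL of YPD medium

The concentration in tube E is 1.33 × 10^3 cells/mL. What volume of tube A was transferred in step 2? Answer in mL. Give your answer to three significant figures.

0.0249 mL

Step 1: 10 mL + 90 mL = 100 mL total → factor 100/10 = 10
Step 2: v brought to 0.625 mL → factor = 0.625 mL/v
Step 3: 100 μL brought to 300 μL → factor 300/100 = 3
Step 4: 50-fold → factor 50
Step 5: 0.8 mL + 2400 μL = 3.2 mL total → factor 3.2/0.8 = 4
Product of known-step factors = 6000
Overall factor = 2.00 × 10^8 cells/mL / (1.33 × 10^3 cells/mL) = 1.5038 × 10^5
Step-2 factor = 1.5038 × 10^5 / 6000 = 25.063
v = 0.625 mL / 25.063 = 0.0249 mL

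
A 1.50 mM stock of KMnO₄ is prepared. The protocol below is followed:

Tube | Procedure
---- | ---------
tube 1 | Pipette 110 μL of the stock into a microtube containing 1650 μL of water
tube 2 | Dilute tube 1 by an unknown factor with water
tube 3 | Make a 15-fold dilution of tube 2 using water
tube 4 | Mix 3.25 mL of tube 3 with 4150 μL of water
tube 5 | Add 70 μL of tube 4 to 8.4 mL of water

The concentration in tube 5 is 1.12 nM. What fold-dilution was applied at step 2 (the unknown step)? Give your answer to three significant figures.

Step 1: 110 μL + 1650 μL = 1760 μL total → factor 1760/110 = 16
Step 2: unknown factor x
Step 3: 15-fold → factor 15
Step 4: 3.25 mL + 4150 μL = 7.4 mL total → factor 7.4/3.25 = 2.2769
Step 5: 70 μL + 8.4 mL = 8470 μL total → factor 8470/70 = 121
Product of known-step factors = 66122
Overall factor = 1.50 mM / (1.12 nM) = 1.3393 × 10^6
x = 1.3393 × 10^6 / 66122 = 20.3

20.3-fold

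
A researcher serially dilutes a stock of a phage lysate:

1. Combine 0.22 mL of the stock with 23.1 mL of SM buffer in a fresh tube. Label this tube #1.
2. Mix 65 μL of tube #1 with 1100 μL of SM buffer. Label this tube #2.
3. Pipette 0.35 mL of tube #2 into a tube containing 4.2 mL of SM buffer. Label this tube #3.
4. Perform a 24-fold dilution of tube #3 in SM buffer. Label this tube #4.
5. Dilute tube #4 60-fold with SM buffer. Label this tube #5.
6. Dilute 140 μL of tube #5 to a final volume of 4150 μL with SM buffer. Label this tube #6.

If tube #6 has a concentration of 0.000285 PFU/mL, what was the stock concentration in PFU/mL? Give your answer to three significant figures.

Step 1: 0.22 mL + 23.1 mL = 23.32 mL total → factor 23.32/0.22 = 106
Step 2: 65 μL + 1100 μL = 1165 μL total → factor 1165/65 = 17.923
Step 3: 0.35 mL + 4.2 mL = 4.55 mL total → factor 4.55/0.35 = 13
Step 4: 24-fold → factor 24
Step 5: 60-fold → factor 60
Step 6: 140 μL brought to 4150 μL → factor 4150/140 = 29.643
Overall dilution factor = 106 × 17.923 × 13 × 24 × 60 × 29.643 = 1.0543 × 10^9
Stock = 0.000285 PFU/mL × 1.0543 × 10^9 = 3.00 × 10^5 PFU/mL

3.00 × 10^5 PFU/mL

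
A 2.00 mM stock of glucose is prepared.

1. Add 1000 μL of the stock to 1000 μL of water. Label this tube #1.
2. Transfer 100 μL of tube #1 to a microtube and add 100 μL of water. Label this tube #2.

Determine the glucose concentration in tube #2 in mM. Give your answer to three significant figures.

0.500 mM

Step 1: 1000 μL + 1000 μL = 2000 μL total → factor 2000/1000 = 2
Step 2: 100 μL + 100 μL = 200 μL total → factor 200/100 = 2
Overall dilution factor = 2 × 2 = 4
Final = 2.00 mM / 4 = 0.500 mM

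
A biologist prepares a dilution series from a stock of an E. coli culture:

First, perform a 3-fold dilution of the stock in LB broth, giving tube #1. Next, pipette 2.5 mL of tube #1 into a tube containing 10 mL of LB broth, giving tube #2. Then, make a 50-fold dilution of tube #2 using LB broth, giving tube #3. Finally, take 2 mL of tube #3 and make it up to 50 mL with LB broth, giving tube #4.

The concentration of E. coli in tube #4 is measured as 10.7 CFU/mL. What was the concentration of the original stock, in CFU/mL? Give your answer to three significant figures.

2.01 × 10^5 CFU/mL

Step 1: 3-fold → factor 3
Step 2: 2.5 mL + 10 mL = 12.5 mL total → factor 12.5/2.5 = 5
Step 3: 50-fold → factor 50
Step 4: 2 mL brought to 50 mL → factor 50/2 = 25
Overall dilution factor = 3 × 5 × 50 × 25 = 18750
Stock = 10.7 CFU/mL × 18750 = 2.01 × 10^5 CFU/mL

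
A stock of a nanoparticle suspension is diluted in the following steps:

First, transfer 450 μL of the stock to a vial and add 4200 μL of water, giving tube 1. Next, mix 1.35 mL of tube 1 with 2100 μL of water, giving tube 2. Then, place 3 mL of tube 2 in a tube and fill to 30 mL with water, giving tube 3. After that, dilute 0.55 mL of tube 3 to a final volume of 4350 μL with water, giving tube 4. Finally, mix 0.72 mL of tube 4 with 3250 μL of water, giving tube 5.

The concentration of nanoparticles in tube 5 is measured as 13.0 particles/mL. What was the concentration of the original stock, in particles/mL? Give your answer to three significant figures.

1.50 × 10^5 particles/mL

Step 1: 450 μL + 4200 μL = 4650 μL total → factor 4650/450 = 10.333
Step 2: 1.35 mL + 2100 μL = 3.45 mL total → factor 3.45/1.35 = 2.5556
Step 3: 3 mL brought to 30 mL → factor 30/3 = 10
Step 4: 0.55 mL brought to 4350 μL → factor 4.35/0.55 = 7.9091
Step 5: 0.72 mL + 3250 μL = 3.97 mL total → factor 3.97/0.72 = 5.5139
Overall dilution factor = 10.333 × 2.5556 × 10 × 7.9091 × 5.5139 = 11516
Stock = 13.0 particles/mL × 11516 = 1.50 × 10^5 particles/mL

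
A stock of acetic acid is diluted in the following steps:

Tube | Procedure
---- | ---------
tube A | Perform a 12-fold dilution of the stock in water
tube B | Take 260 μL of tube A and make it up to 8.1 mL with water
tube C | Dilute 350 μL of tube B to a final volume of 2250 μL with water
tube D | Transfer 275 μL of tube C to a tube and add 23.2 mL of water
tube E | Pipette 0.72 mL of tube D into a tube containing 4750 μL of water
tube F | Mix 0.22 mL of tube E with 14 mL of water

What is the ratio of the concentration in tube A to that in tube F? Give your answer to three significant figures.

Step 1: 12-fold → factor 12
Step 2: 260 μL brought to 8.1 mL → factor 8100/260 = 31.154
Step 3: 350 μL brought to 2250 μL → factor 2250/350 = 6.4286
Step 4: 275 μL + 23.2 mL = 23475 μL total → factor 23475/275 = 85.364
Step 5: 0.72 mL + 4750 μL = 5.47 mL total → factor 5.47/0.72 = 7.5972
Step 6: 0.22 mL + 14 mL = 14.22 mL total → factor 14.22/0.22 = 64.636
Dilution factor to tube A = 12; to tube F = 1.0074 × 10^8
[tube A]/[tube F] = (factor to tube F)/(factor to tube A) = 1.0074 × 10^8/12 = 8.40 × 10^6

8.40 × 10^6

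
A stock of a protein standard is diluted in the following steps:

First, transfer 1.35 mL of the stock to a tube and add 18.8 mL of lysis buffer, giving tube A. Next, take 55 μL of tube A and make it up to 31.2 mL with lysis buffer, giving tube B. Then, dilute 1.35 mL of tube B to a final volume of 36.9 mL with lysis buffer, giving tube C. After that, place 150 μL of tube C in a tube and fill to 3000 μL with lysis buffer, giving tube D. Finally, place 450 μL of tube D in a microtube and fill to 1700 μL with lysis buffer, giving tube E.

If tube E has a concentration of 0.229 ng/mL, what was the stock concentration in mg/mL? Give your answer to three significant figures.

Step 1: 1.35 mL + 18.8 mL = 20.15 mL total → factor 20.15/1.35 = 14.926
Step 2: 55 μL brought to 31.2 mL → factor 31200/55 = 567.27
Step 3: 1.35 mL brought to 36.9 mL → factor 36.9/1.35 = 27.333
Step 4: 150 μL brought to 3000 μL → factor 3000/150 = 20
Step 5: 450 μL brought to 1700 μL → factor 1700/450 = 3.7778
Overall dilution factor = 14.926 × 567.27 × 27.333 × 20 × 3.7778 = 1.7486 × 10^7
Stock = 0.229 ng/mL × 1.7486 × 10^7 = 4.004 × 10^6 ng/mL = 4.00 mg/mL

4.00 mg/mL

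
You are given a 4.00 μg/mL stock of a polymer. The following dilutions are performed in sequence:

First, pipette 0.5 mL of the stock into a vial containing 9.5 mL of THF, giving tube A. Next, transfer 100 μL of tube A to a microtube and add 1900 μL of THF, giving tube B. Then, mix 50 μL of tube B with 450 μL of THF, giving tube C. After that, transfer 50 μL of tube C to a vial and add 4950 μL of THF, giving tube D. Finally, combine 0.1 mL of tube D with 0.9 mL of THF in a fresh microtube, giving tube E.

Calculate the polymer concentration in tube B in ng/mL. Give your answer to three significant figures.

10.0 ng/mL

Step 1: 0.5 mL + 9.5 mL = 10 mL total → factor 10/0.5 = 20
Step 2: 100 μL + 1900 μL = 2000 μL total → factor 2000/100 = 20
Dilution factor through tube B = 20 × 20 = 400
[tube B] = 4.00 μg/mL / 400 = 0.01000 μg/mL = 10.0 ng/mL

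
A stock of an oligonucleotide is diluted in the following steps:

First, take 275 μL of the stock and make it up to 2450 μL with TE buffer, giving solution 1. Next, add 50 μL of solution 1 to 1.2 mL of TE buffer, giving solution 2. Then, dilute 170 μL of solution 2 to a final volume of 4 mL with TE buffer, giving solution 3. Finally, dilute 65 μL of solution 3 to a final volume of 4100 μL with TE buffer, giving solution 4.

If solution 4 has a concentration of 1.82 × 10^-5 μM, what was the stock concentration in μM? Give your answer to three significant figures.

6.02 μM

Step 1: 275 μL brought to 2450 μL → factor 2450/275 = 8.9091
Step 2: 50 μL + 1.2 mL = 1250 μL total → factor 1250/50 = 25
Step 3: 170 μL brought to 4 mL → factor 4000/170 = 23.529
Step 4: 65 μL brought to 4100 μL → factor 4100/65 = 63.077
Overall dilution factor = 8.9091 × 25 × 23.529 × 63.077 = 3.3056 × 10^5
Stock = 1.82 × 10^-5 μM × 3.3056 × 10^5 = 6.02 μM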